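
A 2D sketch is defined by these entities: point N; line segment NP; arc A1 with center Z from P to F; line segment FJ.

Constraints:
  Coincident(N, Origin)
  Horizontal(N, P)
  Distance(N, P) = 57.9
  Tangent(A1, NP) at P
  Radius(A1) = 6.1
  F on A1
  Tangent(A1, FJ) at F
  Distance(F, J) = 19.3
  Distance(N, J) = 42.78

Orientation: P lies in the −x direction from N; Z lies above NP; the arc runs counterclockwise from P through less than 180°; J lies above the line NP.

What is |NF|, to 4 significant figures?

53.63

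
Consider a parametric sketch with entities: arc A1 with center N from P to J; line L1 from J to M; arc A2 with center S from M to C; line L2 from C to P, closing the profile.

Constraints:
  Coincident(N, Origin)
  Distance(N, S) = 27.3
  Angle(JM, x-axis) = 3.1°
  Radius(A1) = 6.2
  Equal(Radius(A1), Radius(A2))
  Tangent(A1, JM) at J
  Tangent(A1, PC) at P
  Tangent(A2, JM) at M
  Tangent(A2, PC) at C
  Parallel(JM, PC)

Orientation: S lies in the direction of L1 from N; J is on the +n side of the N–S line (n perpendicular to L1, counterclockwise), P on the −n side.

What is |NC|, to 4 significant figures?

28.00

The slot axis is L1's direction at 3.1°, so u = (cos 3.1°, sin 3.1°) = (0.9985, 0.05408) and n = (−sin 3.1°, cos 3.1°) = (-0.05408, 0.9985). N is at the origin and S lies 27.3 along u from N, so S = 27.3·u = (27.26, 1.476). Tangency of A1 to both parallel lines with radius 6.2 puts J and P at N ± 6.2·n: J = (-0.3353, 6.191), P = (0.3353, -6.191). Equal radii place M and C the same way about S: M = S + 6.2·n = (26.92, 7.667), C = S − 6.2·n = (27.60, -4.715). Then |NC| = |C − N| = 28.00.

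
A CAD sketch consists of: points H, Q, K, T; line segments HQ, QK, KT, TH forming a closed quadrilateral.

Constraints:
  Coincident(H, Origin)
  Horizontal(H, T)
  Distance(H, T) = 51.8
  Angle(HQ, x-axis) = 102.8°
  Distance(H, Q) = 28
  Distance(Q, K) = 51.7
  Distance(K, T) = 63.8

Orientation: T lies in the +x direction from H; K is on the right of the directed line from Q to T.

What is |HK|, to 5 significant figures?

25.415

H is at the origin; HT is horizontal with |HT| = 51.8 and T in +x, so T = (51.8, 0). HQ runs at 102.8° with |HQ| = 28.0, so Q = (-6.2034, 27.304). K is determined by |QK| = 51.7 and |KT| = 63.8 together: it lies at the intersection of circle(Q, 51.7) and circle(T, 63.8). With |QT| = 64.109, the foot of the radical line on QT is 21.154 from Q and the perpendicular offset is √(51.7² − 21.154²) = 47.174. Taking the right-of-QT solution: K = (-7.1552, -24.387).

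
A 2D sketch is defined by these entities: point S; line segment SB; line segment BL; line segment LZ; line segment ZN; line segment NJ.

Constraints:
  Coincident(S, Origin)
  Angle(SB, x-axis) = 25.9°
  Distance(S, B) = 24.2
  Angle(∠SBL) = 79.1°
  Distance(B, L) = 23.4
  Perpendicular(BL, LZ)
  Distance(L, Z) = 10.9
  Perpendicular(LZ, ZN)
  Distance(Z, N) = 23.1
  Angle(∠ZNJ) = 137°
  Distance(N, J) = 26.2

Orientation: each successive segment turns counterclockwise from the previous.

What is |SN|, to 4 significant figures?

13.56

S is at the origin; SB runs at 25.9° with length 24.2, so B = (21.77, 10.57). ∠SBL = 79.1° gives BL at 126.8° from the x-axis; with |BL| = 23.4, L = (7.752, 29.31). The perpendicularity gives LZ at right angles to BL, so LZ runs at -143.2°; with |LZ| = 10.9, Z = (-0.9758, 22.78). The perpendicularity gives ZN at right angles to LZ, so ZN runs at -53.20°; with |ZN| = 23.1, N = (12.86, 4.281). Then |SN| = |N − S| = 13.56.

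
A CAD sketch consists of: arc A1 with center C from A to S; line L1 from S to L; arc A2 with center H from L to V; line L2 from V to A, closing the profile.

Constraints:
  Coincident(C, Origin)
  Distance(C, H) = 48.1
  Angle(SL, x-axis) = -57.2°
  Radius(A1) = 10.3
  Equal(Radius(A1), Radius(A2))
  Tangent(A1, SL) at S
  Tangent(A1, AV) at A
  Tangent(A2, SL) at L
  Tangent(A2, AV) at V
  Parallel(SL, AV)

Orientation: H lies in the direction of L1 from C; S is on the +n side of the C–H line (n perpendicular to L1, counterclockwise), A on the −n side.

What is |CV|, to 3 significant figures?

49.2

Tangency of A1 to both parallel lines with radius 10.3 puts S and A at C ± 10.3·n: S = (8.66, 5.58), A = (-8.66, -5.58). Equal radii place L and V the same way about H: L = H + 10.3·n = (34.7, -34.9), V = H − 10.3·n = (17.4, -46.0). Then |CV| = |V − C| = 49.2.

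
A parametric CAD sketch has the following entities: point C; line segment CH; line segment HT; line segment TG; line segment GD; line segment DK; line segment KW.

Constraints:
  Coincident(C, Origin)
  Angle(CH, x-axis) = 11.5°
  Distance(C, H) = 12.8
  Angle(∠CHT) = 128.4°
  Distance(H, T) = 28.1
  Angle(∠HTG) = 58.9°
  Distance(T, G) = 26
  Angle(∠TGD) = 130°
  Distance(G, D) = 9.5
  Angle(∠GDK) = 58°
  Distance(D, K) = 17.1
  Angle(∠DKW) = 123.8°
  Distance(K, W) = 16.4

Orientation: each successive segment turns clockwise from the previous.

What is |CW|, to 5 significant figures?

36.414

C is at the origin; CH runs at 11.5° with length 12.8, so H = (12.543, 2.5519). ∠CHT = 128.4° gives HT at -40.100° from the x-axis; with |HT| = 28.1, T = (34.037, -15.548). ∠HTG = 58.9° gives TG at -161.20° from the x-axis; with |TG| = 26.0, G = (9.4244, -23.927). ∠TGD = 130.0° gives GD at 148.80° from the x-axis; with |GD| = 9.5, D = (1.2985, -19.006). ∠GDK = 58.0° gives DK at 26.800° from the x-axis; with |DK| = 17.1, K = (16.562, -11.296). ∠DKW = 123.8° gives KW at -29.400° from the x-axis; with |KW| = 16.4, W = (30.850, -19.346). Then |CW| = |W − C| = 36.414.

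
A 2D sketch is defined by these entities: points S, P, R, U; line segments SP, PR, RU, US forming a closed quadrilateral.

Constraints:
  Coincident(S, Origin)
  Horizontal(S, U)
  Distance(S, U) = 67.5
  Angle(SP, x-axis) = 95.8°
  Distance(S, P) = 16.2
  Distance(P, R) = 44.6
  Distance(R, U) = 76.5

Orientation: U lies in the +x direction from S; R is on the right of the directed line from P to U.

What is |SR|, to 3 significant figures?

28.7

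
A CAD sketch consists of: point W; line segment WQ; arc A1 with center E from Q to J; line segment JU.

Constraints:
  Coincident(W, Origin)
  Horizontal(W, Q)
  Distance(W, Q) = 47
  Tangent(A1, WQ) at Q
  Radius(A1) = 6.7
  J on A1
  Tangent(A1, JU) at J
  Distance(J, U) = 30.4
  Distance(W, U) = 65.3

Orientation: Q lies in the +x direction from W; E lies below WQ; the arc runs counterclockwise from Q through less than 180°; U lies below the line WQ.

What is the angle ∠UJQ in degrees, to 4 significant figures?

122.5°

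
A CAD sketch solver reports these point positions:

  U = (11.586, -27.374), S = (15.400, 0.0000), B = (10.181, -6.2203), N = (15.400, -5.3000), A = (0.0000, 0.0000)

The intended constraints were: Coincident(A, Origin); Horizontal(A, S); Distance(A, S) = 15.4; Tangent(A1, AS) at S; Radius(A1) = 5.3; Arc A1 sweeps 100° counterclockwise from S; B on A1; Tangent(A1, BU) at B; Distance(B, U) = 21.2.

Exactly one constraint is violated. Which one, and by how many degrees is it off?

Tangent(A1, BU) at B — off by 6.20°.

A = (0.00, 0.00) ✓; A.y = 0.00, S.y = 0.00 ✓; |AS| = 15.40 ✓; ∠(NS, SA) = 90.00° ✓; |NS| = 5.300 ✓; bearing(N→B) − bearing(N→S) = 100.0° ✓; |NB| = 5.300 ✓; ∠(NB, BU) = 96.20° ✗; |BU| = 21.20 ✓.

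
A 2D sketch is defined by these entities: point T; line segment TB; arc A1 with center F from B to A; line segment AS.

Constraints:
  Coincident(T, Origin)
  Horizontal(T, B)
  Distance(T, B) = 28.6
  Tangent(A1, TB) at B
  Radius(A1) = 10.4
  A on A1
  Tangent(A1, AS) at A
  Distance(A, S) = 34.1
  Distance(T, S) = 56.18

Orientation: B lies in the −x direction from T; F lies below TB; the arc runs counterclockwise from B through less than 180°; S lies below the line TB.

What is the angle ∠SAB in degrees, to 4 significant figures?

129.6°

T is at the origin; T and B share the same y with |TB| = 28.6 and B on the −x side, so B = (-28.60, 0.000). The tangent condition forces FB to be normal to TB, so F = B + (0, -10.4) = (-28.60, -10.40). Since FA ⟂ AS (tangency), |FS| = √(10.4² + 34.1²) = 35.65 regardless of where A sits on A1. So S lies on both circle(T, 56.18) and circle(F, 35.65); the below-TB intersection is S = (-32.48, -45.84). A is the foot of the tangent from S: A = (-38.82, -12.33).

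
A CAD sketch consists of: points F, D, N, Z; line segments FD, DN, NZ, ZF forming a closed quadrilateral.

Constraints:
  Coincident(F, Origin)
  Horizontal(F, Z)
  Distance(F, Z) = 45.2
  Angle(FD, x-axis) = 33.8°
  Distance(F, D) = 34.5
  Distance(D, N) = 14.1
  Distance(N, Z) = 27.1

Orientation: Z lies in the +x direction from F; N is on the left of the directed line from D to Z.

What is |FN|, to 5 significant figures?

48.596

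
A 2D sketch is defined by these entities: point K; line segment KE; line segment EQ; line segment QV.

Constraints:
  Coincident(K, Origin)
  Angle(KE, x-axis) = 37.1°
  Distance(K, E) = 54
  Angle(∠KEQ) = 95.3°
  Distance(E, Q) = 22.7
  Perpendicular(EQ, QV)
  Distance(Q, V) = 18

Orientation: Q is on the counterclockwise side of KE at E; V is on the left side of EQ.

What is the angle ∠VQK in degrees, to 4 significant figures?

27.25°

K is at the origin; KE runs at 37.1° with length 54.0, so E = 54.0·(cos 37.1°, sin 37.1°) = (43.07, 32.57). ∠KEQ = 95.3°, so EQ runs at 37.1° + (180° − 95.3°) = 121.8° from the x-axis; with |EQ| = 22.7, Q = E + 22.7·(cos 121.8°, sin 121.8°) = (31.11, 51.87). EQ ⟂ QV; with |QV| = 18.0 on the left of EQ, V = Q + 18.0·(-0.8499, -0.5270) = (15.81, 42.38). Then cos ∠VQK = QV·QK / (|QV||QK|), giving 27.25°.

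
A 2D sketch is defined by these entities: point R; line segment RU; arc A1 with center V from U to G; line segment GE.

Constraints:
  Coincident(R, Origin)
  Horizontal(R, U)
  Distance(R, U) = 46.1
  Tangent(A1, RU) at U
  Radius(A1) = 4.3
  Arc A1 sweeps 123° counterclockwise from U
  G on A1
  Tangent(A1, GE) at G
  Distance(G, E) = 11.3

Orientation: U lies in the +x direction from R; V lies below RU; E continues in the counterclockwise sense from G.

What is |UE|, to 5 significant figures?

16.319

On A1, U sits at bearing 90° from V; a 123° counterclockwise sweep puts G at bearing 213°, so G = V + 4.3·(cos 213°, sin 213°) = (42.494, -6.6419). A1 meets GE tangentially, so VG is at right angles to GE, so GE runs along (−sin 213°, cos 213°); with |GE| = 11.3, E = (48.648, -16.119). Then |UE| = |E − U| = 16.319.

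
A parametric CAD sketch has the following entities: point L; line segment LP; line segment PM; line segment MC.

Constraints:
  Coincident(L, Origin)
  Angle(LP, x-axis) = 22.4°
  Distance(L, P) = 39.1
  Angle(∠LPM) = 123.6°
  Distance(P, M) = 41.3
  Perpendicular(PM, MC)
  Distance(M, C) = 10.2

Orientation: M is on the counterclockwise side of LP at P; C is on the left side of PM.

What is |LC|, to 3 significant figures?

66.8

∠LPM = 123.6°, so PM runs at 22.4° + (180° − 123.6°) = 78.8° from the x-axis; with |PM| = 41.3, M = P + 41.3·(cos 78.8°, sin 78.8°) = (44.2, 55.4). PM is perpendicular to MC; with |MC| = 10.2 on the left of PM, C = M + 10.2·(-0.981, 0.194) = (34.2, 57.4). Then |LC| = |C − L| = 66.8.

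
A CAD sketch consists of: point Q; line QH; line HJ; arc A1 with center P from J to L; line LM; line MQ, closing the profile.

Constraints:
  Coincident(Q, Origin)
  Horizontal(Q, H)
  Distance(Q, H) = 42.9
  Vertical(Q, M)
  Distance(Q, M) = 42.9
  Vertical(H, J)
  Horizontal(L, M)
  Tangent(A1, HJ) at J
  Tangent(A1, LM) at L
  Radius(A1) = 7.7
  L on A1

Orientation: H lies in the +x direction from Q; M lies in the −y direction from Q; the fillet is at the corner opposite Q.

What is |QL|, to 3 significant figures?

55.5

The virtual corner opposite Q is at (42.9, -42.9). The tangent condition forces PJ to be normal to HJ and the tangent condition forces PL to be normal to LM, with radius 7.7, so the center P sits 7.7 in from both sides at P = (35.2, -35.2). That places the tangent points at J = (42.9, -35.2) on HJ and L = (35.2, -42.9) on LM. Then |QL| = |L − Q| = 55.5.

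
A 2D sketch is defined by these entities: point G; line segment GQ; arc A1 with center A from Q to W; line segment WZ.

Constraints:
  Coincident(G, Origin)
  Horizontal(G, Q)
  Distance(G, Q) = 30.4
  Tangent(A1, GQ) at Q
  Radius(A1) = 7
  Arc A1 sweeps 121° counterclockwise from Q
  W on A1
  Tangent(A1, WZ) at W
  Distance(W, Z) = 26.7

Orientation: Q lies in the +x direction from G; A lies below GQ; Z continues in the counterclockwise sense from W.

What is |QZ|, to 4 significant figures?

34.38

On A1, Q sits at bearing 90° from A; a 121° counterclockwise sweep puts W at bearing 211°, so W = A + 7.0·(cos 211°, sin 211°) = (24.40, -10.61). Since A1 is tangent to WZ there, AW ⟂ WZ, so WZ runs along (−sin 211°, cos 211°); with |WZ| = 26.7, Z = (38.15, -33.49). Then |QZ| = |Z − Q| = 34.38.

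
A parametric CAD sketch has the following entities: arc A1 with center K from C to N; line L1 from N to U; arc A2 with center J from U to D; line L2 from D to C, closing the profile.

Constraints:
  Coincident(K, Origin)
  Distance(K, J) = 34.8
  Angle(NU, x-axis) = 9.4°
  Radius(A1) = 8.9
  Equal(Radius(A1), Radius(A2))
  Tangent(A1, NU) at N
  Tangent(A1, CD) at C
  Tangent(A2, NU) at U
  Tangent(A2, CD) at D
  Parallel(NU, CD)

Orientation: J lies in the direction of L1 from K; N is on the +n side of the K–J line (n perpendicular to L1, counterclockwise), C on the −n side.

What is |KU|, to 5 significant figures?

35.920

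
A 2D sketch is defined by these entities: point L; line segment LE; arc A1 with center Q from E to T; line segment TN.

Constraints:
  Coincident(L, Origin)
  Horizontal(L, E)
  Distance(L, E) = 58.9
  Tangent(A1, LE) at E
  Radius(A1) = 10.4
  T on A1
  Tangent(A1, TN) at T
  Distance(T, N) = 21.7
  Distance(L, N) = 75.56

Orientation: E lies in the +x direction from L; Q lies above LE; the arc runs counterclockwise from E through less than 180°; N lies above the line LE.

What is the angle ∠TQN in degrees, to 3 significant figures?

64.4°

Checks: ∠(QE, EL) = 90.00° ✓; |QT| = 10.40 ✓; ∠(QT, TN) = 90.00° ✓; |TN| = 21.70 ✓; |LN| = 75.56 ✓.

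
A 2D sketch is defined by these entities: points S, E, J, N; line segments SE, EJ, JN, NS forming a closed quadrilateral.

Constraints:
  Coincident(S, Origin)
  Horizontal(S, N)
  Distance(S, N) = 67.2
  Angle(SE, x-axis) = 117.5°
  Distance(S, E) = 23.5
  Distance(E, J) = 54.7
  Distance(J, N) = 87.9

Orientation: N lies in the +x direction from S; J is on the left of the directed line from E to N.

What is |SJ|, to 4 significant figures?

71.06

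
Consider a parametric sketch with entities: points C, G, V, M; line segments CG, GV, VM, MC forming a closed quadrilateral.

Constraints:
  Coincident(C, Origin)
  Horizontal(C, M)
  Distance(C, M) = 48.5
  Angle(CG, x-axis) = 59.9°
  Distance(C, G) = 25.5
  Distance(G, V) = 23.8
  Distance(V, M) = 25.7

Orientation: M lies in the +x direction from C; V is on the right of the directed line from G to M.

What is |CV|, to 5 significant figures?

22.809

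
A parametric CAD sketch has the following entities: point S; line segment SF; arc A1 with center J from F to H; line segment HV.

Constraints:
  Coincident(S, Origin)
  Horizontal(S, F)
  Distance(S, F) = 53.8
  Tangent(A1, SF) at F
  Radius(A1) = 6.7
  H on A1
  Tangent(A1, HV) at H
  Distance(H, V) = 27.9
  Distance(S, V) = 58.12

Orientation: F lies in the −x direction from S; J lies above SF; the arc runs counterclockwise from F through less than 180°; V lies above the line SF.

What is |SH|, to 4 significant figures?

47.56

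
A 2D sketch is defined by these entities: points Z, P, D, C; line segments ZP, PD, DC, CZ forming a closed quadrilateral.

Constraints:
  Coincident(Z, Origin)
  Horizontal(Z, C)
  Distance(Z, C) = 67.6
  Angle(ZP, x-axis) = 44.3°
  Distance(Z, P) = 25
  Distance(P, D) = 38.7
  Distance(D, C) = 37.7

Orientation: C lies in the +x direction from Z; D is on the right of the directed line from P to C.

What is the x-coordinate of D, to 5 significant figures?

34.264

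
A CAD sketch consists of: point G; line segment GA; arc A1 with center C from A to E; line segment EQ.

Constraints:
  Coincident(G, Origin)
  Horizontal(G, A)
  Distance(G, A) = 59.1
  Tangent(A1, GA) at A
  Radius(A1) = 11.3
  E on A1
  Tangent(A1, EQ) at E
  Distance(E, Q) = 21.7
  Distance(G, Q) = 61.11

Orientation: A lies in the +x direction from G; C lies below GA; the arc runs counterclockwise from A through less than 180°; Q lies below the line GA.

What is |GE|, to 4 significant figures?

49.55

Checks: |CE| = 11.30 ✓; ∠(CE, EQ) = 90.00° ✓; |EQ| = 21.70 ✓; |GQ| = 61.11 ✓.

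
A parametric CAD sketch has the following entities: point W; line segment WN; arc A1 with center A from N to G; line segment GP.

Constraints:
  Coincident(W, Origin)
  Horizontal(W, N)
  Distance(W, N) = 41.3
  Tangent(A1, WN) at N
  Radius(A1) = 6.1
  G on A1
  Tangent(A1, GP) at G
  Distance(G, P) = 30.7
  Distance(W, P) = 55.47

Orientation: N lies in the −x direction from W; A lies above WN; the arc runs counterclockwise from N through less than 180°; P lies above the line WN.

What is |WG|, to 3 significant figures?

36.0

Checks: |AG| = 6.100 ✓; ∠(AG, GP) = 90.00° ✓; |GP| = 30.70 ✓; |WP| = 55.47 ✓.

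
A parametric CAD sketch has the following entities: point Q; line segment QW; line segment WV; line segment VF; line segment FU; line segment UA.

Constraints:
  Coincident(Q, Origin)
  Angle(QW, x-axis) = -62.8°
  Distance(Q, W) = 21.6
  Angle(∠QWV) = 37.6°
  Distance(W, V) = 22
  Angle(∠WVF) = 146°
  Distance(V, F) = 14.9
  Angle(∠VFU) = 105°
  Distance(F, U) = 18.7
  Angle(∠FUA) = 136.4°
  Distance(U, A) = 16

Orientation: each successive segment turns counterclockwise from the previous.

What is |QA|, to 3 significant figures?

20.4

Q is at the origin; QW runs at -62.8° with length 21.6, so W = (9.87, -19.2). ∠QWV = 37.6° gives WV at 79.6° from the x-axis; with |WV| = 22.0, V = (13.8, 2.43). ∠WVF = 146.0° gives VF at 114° from the x-axis; with |VF| = 14.9, F = (7.88, 16.1). ∠VFU = 105.0° gives FU at -171° from the x-axis; with |FU| = 18.7, U = (-10.6, 13.3). ∠FUA = 136.4° gives UA at -128° from the x-axis; with |UA| = 16.0, A = (-20.4, 0.642). Then |QA| = |A − Q| = 20.4.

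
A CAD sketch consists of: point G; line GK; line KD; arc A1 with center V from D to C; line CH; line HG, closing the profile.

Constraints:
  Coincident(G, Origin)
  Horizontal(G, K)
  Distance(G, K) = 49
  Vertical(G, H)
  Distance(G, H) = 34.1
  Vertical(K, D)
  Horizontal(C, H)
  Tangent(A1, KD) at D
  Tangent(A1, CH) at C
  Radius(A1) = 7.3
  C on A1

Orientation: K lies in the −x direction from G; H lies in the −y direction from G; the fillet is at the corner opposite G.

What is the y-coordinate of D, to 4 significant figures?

-26.80

The virtual corner opposite G is at (-49.00, -34.10). A1 meets KD tangentially, so VD is at right angles to KD and the tangent condition forces VC to be normal to CH, with radius 7.3, so the center V sits 7.3 in from both sides at V = (-41.70, -26.80). That places the tangent points at D = (-49.00, -26.80) on KD and C = (-41.70, -34.10) on CH. So D.y = -26.80.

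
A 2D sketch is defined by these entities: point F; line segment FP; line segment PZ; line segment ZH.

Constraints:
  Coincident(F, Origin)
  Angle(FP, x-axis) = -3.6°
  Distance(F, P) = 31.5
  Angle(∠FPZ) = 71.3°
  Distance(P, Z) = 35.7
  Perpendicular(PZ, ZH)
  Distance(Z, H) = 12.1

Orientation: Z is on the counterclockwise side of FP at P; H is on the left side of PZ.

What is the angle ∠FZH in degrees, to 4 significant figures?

40.63°

F is at the origin; FP runs at -3.6° with length 31.5, so P = 31.5·(cos -3.6°, sin -3.6°) = (31.44, -1.978). ∠FPZ = 71.3°, so PZ runs at -3.6° + (180° − 71.3°) = 105.1° from the x-axis; with |PZ| = 35.7, Z = P + 35.7·(cos 105.1°, sin 105.1°) = (22.14, 32.49). The perpendicularity gives ZH at right angles to PZ; with |ZH| = 12.1 on the left of PZ, H = Z + 12.1·(-0.9655, -0.2605) = (10.46, 29.34). Then cos ∠FZH = ZF·ZH / (|ZF||ZH|), giving 40.63°.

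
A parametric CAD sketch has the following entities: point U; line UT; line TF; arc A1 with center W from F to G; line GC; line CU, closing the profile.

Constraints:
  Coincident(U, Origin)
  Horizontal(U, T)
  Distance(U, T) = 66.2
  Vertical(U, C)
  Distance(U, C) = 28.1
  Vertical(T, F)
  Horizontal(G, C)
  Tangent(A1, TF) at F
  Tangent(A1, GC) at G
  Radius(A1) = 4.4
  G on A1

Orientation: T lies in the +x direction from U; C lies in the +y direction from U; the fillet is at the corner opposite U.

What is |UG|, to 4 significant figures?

67.89

U is at the origin; U and T share the same y with |UT| = 66.2 and T on the +x side, so T = (66.20, 0.000). U and C share the same x with |UC| = 28.1 and C on the +y side, so C = (0.000, 28.10). The virtual corner opposite U is at (66.20, 28.10). A1 meets TF tangentially, so WF is at right angles to TF and tangency of A1 to GC means the radius WG is perpendicular to GC, with radius 4.4, so the center W sits 4.4 in from both sides at W = (61.80, 23.70). That places the tangent points at F = (66.20, 23.70) on TF and G = (61.80, 28.10) on GC. Then |UG| = |G − U| = 67.89.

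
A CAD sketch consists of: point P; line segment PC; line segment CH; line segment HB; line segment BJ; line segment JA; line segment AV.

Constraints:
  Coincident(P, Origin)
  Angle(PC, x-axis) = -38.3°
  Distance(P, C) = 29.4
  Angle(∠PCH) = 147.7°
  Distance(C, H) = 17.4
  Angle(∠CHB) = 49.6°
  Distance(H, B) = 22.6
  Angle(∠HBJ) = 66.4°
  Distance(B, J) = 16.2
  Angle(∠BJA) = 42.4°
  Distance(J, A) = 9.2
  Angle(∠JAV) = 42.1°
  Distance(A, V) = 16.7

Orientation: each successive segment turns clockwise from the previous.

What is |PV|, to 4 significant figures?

13.95

P is at the origin; PC runs at -38.3° with length 29.4, so C = (23.07, -18.22). ∠PCH = 147.7° gives CH at -70.60° from the x-axis; with |CH| = 17.4, H = (28.85, -34.63). ∠CHB = 49.6° gives HB at 159.0° from the x-axis; with |HB| = 22.6, B = (7.753, -26.53). ∠HBJ = 66.4° gives BJ at 45.40° from the x-axis; with |BJ| = 16.2, J = (19.13, -15.00). ∠BJA = 42.4° gives JA at -92.20° from the x-axis; with |JA| = 9.2, A = (18.77, -24.19). ∠JAV = 42.1° gives AV at 129.9° from the x-axis; with |AV| = 16.7, V = (8.063, -11.38). Then |PV| = |V − P| = 13.95.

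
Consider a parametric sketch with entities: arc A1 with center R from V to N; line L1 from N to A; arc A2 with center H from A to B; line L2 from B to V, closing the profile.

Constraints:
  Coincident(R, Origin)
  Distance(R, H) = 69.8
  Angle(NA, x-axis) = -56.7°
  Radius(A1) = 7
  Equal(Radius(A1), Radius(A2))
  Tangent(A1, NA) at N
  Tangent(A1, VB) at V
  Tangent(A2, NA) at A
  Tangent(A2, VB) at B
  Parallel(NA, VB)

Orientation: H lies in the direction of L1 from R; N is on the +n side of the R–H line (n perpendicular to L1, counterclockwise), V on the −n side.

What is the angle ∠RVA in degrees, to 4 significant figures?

78.66°

The slot axis is L1's direction at -56.7°, so u = (cos -56.7°, sin -56.7°) = (0.5490, -0.8358) and n = (−sin -56.7°, cos -56.7°) = (0.8358, 0.5490). R is at the origin and H lies 69.8 along u from R, so H = 69.8·u = (38.32, -58.34). Tangency of A1 to both parallel lines with radius 7.0 puts N and V at R ± 7.0·n: N = (5.851, 3.843), V = (-5.851, -3.843). Equal radii place A and B the same way about H: A = H + 7.0·n = (44.17, -54.50), B = H − 7.0·n = (32.47, -62.18). Then cos ∠RVA = VR·VA / (|VR||VA|), giving 78.66°.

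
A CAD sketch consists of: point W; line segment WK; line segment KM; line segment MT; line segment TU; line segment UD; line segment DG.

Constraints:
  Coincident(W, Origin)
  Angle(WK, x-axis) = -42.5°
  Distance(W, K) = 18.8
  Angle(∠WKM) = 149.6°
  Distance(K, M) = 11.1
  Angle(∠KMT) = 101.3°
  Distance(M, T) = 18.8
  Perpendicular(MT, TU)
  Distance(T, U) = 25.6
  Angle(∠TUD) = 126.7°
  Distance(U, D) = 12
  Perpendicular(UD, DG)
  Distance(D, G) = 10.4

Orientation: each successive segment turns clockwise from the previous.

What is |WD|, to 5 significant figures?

6.6369

W is at the origin; WK runs at -42.5° with length 18.8, so K = (13.861, -12.701). ∠WKM = 149.6° gives KM at -72.900° from the x-axis; with |KM| = 11.1, M = (17.125, -23.310). ∠KMT = 101.3° gives MT at -151.60° from the x-axis; with |MT| = 18.8, T = (0.58727, -32.252). MT is perpendicular to TU, so TU runs at 118.40°; with |TU| = 25.6, U = (-11.589, -9.7331). ∠TUD = 126.7° gives UD at 65.100° from the x-axis; with |UD| = 12.0, D = (-6.5363, 1.1514). Then |WD| = |D − W| = 6.6369.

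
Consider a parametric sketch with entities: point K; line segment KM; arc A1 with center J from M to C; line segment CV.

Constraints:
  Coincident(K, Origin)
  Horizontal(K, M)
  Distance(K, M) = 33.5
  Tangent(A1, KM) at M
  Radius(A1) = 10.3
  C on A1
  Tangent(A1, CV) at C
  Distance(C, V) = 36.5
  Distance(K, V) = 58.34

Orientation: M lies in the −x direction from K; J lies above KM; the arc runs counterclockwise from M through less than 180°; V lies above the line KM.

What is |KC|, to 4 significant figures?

26.85

Checks: K = (0.00, 0.00) ✓; |JC| = 10.30 ✓; ∠(JC, CV) = 90.00° ✓; |CV| = 36.50 ✓; |KV| = 58.34 ✓.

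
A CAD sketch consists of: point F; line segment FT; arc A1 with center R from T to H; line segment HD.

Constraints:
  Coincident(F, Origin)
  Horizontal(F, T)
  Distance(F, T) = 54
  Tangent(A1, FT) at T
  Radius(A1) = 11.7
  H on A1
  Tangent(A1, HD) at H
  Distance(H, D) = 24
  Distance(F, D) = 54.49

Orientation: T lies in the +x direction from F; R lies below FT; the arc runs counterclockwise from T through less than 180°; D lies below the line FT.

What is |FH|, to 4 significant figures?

43.79

Checks: F.y = 0.00, T.y = 0.00 ✓; |FT| = 54.00 ✓; |RH| = 11.70 ✓; ∠(RH, HD) = 90.00° ✓; |HD| = 24.00 ✓; |FD| = 54.49 ✓.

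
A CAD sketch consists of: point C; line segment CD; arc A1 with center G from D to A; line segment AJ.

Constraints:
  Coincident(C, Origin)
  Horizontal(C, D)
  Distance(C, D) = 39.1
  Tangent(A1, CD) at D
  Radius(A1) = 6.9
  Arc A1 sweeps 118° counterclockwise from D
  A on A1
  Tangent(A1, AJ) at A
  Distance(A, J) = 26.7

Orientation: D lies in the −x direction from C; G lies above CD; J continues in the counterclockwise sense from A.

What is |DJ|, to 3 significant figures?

34.3

On A1, D sits at bearing -90° from G; a 118° counterclockwise sweep puts A at bearing 28°, so A = G + 6.9·(cos 28°, sin 28°) = (-33.0, 10.1). Tangency of A1 to AJ means the radius GA is perpendicular to AJ, so AJ runs along (−sin 28°, cos 28°); with |AJ| = 26.7, J = (-45.5, 33.7). Then |DJ| = |J − D| = 34.3.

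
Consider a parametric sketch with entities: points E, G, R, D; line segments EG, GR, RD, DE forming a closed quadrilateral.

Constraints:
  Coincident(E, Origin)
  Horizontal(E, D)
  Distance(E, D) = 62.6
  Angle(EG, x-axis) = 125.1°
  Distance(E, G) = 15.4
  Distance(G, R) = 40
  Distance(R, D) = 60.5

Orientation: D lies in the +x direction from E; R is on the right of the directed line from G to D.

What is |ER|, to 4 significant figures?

25.11

E is at the origin; ED is horizontal with |ED| = 62.6 and D in +x, so D = (62.6, 0). EG runs at 125.1° with |EG| = 15.4, so G = (-8.855, 12.60). R is determined by |GR| = 40.0 and |RD| = 60.5 together: it lies at the intersection of circle(G, 40.0) and circle(D, 60.5). With |GD| = 72.56, the foot of the radical line on GD is 22.08 from G and the perpendicular offset is √(40.0² − 22.08²) = 33.35. Taking the right-of-GD solution: R = (7.099, -24.08).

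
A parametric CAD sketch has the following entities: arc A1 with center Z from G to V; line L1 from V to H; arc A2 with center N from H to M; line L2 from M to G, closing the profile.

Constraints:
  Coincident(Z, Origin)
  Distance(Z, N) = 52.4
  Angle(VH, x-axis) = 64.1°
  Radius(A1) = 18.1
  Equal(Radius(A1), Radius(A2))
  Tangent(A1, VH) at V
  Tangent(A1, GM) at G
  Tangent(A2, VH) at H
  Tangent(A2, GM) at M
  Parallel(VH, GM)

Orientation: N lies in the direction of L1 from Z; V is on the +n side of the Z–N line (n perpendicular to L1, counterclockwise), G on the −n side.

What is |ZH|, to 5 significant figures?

55.438

The slot axis is L1's direction at 64.1°, so u = (cos 64.1°, sin 64.1°) = (0.43680, 0.89956) and n = (−sin 64.1°, cos 64.1°) = (-0.89956, 0.43680). Z is at the origin and N lies 52.4 along u from Z, so N = 52.4·u = (22.888, 47.137). Tangency of A1 to both parallel lines with radius 18.1 puts V and G at Z ± 18.1·n: V = (-16.282, 7.9061), G = (16.282, -7.9061). Equal radii place H and M the same way about N: H = N + 18.1·n = (6.6064, 55.043), M = N − 18.1·n = (39.170, 39.231). Then |ZH| = |H − Z| = 55.438.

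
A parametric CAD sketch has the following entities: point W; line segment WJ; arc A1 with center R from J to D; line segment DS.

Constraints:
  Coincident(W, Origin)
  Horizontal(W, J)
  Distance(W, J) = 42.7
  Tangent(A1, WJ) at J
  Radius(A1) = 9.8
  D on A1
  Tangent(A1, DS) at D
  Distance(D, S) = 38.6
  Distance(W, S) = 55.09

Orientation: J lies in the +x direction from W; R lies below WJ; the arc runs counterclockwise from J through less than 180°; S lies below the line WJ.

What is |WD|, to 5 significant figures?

34.091

W is at the origin; W and J share the same y with |WJ| = 42.7 and J on the +x side, so J = (42.700, 0.0000). Since A1 is tangent to WJ there, RJ ⟂ WJ, so R = J + (0, -9.8) = (42.700, -9.8000). Since RD ⟂ DS (tangency), |RS| = √(9.8² + 38.6²) = 39.825 regardless of where D sits on A1. So S lies on both circle(W, 55.09) and circle(R, 39.825); the below-WJ intersection is S = (28.640, -47.060). D is the foot of the tangent from S: D = (32.962, -8.7028).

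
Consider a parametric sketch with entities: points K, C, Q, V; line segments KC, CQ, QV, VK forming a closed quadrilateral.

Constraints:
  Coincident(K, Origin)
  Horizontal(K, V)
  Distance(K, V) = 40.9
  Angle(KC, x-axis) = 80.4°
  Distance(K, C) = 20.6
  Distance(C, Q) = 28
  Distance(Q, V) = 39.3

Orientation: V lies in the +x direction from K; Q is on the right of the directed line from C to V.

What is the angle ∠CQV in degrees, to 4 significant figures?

76.54°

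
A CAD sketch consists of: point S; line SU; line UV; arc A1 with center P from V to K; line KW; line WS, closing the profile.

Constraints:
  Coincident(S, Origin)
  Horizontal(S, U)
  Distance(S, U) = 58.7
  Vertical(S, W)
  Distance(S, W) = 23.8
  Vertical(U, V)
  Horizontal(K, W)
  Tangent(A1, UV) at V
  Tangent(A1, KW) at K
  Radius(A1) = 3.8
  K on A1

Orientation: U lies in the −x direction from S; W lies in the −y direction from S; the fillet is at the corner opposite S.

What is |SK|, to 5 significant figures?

59.837

The virtual corner opposite S is at (-58.700, -23.800). Tangency of A1 to UV means the radius PV is perpendicular to UV and since A1 is tangent to KW there, PK ⟂ KW, with radius 3.8, so the center P sits 3.8 in from both sides at P = (-54.900, -20.000). That places the tangent points at V = (-58.700, -20.000) on UV and K = (-54.900, -23.800) on KW. Then |SK| = |K − S| = 59.837.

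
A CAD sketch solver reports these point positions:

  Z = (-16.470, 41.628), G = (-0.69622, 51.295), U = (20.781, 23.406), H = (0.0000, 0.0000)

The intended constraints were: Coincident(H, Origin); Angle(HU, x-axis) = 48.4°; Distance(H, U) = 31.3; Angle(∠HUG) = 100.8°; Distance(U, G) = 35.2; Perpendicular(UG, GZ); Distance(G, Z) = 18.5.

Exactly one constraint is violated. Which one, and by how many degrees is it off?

Perpendicular(UG, GZ) — off by 6.10°.

H = (0.00, 0.00) ✓; HU at 48.40° ✓; |HU| = 31.30 ✓; ∠HUG = 100.8° ✓; |UG| = 35.20 ✓; ∠(UG, GZ) = 83.90° ✗; |GZ| = 18.50 ✓.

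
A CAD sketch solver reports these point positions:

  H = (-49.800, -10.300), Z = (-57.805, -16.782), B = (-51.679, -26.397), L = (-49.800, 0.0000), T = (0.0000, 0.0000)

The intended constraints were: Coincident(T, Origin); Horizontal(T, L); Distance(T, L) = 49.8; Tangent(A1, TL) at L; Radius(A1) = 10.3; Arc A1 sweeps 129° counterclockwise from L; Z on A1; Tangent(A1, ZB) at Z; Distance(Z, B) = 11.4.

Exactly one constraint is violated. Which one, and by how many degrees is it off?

Tangent(A1, ZB) at Z — off by 6.50°.

T = (0.00, 0.00) ✓; T.y = 0.00, L.y = 0.00 ✓; |TL| = 49.80 ✓; ∠(HL, LT) = 90.00° ✓; |HL| = 10.30 ✓; bearing(H→Z) − bearing(H→L) = 129.0° ✓; |HZ| = 10.30 ✓; ∠(HZ, ZB) = 96.50° ✗; |ZB| = 11.40 ✓.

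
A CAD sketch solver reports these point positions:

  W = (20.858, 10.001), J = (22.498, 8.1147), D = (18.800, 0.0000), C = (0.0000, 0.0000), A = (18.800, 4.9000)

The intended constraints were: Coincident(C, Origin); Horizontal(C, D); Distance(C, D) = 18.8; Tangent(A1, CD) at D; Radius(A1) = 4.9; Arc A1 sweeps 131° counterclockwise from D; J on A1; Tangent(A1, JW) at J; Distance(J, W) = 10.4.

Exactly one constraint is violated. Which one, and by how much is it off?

Distance(J, W) = 10.4 — off by 7.90.

C = (0.00, 0.00) ✓; C.y = 0.00, D.y = 0.00 ✓; |CD| = 18.80 ✓; ∠(AD, DC) = 90.00° ✓; |AD| = 4.900 ✓; bearing(A→J) − bearing(A→D) = 131.0° ✓; |AJ| = 4.900 ✓; ∠(AJ, JW) = 90.00° ✓; |JW| = 2.500 ✗.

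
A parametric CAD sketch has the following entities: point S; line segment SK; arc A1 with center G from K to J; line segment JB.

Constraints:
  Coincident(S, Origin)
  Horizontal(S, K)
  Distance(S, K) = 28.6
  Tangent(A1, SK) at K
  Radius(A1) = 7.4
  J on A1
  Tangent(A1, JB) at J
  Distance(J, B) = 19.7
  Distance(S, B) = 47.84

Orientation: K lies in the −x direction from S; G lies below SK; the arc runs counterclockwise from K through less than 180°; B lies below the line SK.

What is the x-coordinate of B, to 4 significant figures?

-41.26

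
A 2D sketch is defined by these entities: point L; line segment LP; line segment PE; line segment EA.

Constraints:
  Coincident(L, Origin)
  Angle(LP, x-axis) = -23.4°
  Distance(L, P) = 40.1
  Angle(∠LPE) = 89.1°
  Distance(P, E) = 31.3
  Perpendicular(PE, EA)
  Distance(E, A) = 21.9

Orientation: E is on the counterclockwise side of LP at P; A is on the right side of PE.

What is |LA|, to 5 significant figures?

69.167

L is at the origin; LP runs at -23.4° with length 40.1, so P = 40.1·(cos -23.4°, sin -23.4°) = (36.802, -15.926). ∠LPE = 89.1°, so PE runs at -23.4° + (180° − 89.1°) = 67.500° from the x-axis; with |PE| = 31.3, E = P + 31.3·(cos 67.500°, sin 67.500°) = (48.780, 12.992). The perpendicularity gives EA at right angles to PE; with |EA| = 21.9 on the right of PE, A = E + 21.9·(0.92388, -0.38268) = (69.013, 4.6110). Then |LA| = |A − L| = 69.167.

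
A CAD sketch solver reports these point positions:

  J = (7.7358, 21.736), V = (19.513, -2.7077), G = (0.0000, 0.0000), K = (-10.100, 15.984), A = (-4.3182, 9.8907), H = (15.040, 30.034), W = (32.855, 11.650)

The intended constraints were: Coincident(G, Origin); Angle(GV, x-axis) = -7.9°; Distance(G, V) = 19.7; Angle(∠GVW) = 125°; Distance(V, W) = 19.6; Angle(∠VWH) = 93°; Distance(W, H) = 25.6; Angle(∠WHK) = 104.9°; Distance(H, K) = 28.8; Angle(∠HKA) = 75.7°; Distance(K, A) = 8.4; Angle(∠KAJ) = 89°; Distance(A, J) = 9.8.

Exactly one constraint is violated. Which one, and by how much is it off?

Distance(A, J) = 9.8 — off by 7.10.

G = (0.00, 0.00) ✓; GV at -7.900° ✓; |GV| = 19.70 ✓; ∠GVW = 125.0° ✓; |VW| = 19.60 ✓; ∠VWH = 93.00° ✓; |WH| = 25.60 ✓; ∠WHK = 104.9° ✓; |HK| = 28.80 ✓; ∠HKA = 75.70° ✓; |KA| = 8.400 ✓; ∠KAJ = 89.00° ✓; |AJ| = 16.90 ✗.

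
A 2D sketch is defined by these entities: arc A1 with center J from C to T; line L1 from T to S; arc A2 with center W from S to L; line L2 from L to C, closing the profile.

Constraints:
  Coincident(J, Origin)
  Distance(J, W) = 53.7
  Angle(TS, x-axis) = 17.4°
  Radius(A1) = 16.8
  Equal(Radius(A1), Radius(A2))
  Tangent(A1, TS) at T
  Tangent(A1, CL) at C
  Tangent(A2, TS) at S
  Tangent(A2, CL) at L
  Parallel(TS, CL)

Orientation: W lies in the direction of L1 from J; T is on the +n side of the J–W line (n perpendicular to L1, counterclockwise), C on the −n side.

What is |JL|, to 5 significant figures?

56.267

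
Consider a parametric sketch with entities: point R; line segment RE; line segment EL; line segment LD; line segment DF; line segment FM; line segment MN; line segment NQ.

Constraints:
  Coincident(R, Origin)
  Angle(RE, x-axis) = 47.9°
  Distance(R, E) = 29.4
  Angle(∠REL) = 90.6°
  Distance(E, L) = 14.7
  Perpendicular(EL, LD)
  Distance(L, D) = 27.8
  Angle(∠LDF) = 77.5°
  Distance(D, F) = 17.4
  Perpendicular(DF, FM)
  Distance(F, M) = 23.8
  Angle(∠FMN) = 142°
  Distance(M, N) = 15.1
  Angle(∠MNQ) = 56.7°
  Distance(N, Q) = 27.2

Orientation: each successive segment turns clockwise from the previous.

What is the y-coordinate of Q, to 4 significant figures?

-3.407

∠FMN = 142.0° gives MN at -2.000° from the x-axis; with |MN| = 15.1, N = (36.42, 18.79). ∠MNQ = 56.7° gives NQ at -125.3° from the x-axis; with |NQ| = 27.2, Q = (20.70, -3.407). So Q.y = -3.407.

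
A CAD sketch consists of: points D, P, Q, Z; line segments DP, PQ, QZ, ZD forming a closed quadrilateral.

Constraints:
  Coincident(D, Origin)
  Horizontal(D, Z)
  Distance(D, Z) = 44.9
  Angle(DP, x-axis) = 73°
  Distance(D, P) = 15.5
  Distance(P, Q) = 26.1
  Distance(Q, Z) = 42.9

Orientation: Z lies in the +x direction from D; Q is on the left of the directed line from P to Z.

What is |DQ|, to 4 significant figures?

40.94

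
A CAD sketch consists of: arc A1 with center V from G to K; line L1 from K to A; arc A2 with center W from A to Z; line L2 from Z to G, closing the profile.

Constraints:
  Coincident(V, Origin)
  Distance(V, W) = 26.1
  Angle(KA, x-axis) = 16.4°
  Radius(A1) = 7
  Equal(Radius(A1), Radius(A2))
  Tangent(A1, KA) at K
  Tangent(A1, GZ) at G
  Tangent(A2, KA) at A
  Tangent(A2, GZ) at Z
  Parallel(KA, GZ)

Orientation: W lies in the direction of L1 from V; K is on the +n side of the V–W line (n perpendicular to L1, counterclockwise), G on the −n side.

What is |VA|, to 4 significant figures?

27.02

Tangency of A1 to both parallel lines with radius 7.0 puts K and G at V ± 7.0·n: K = (-1.976, 6.715), G = (1.976, -6.715). Equal radii place A and Z the same way about W: A = W + 7.0·n = (23.06, 14.08), Z = W − 7.0·n = (27.01, 0.6539). Then |VA| = |A − V| = 27.02.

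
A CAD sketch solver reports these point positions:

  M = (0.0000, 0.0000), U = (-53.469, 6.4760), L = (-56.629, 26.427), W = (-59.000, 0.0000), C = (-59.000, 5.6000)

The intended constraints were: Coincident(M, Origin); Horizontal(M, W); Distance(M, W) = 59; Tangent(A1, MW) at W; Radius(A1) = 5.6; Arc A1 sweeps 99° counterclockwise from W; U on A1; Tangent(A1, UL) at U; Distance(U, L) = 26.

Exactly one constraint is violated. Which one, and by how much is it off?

Distance(U, L) = 26 — off by 5.80.

M = (0.00, 0.00) ✓; M.y = 0.00, W.y = 0.00 ✓; |MW| = 59.00 ✓; ∠(CW, WM) = 90.00° ✓; |CW| = 5.600 ✓; bearing(C→U) − bearing(C→W) = 99.00° ✓; |CU| = 5.600 ✓; ∠(CU, UL) = 90.00° ✓; |UL| = 20.20 ✗.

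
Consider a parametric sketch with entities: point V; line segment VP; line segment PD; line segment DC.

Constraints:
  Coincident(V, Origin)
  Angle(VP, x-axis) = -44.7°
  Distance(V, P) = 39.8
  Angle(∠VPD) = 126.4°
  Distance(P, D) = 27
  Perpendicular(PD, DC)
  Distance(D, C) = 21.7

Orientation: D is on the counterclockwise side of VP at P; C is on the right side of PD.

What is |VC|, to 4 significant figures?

73.82

V is at the origin; VP runs at -44.7° with length 39.8, so P = 39.8·(cos -44.7°, sin -44.7°) = (28.29, -28.00). ∠VPD = 126.4°, so PD runs at -44.7° + (180° − 126.4°) = 8.900° from the x-axis; with |PD| = 27.0, D = P + 27.0·(cos 8.900°, sin 8.900°) = (54.96, -23.82). PD is perpendicular to DC; with |DC| = 21.7 on the right of PD, C = D + 21.7·(0.1547, -0.9880) = (58.32, -45.26). Then |VC| = |C − V| = 73.82.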